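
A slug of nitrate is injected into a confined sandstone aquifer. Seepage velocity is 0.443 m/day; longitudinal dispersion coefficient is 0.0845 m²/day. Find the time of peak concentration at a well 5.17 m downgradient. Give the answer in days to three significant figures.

For the 1D instantaneous-source solution, setting ∂C/∂t = 0 at fixed x gives v²t² + 2Dt − x² = 0, so t = (√(D² + v²x²) − D)/v².
√(D² + v²x²) = √(0.0845² + 0.443² × 5.17²) = 2.292; v² = 0.196249.
t = (2.292 − 0.0845)/0.196249 = 11.2 days (vs. the pure-advection estimate x/v = 11.7 d).

11.2 days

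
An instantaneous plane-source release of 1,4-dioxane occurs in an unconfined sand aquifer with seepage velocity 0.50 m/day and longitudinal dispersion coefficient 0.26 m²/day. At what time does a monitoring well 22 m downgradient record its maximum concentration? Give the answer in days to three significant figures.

For the 1D instantaneous-source solution, setting ∂C/∂t = 0 at fixed x gives v²t² + 2Dt − x² = 0, so t = (√(D² + v²x²) − D)/v².
√(D² + v²x²) = √(0.26² + 0.50² × 22²) = 11.00; v² = 0.25.
t = (11.00 − 0.26)/0.25 = 43.0 days (vs. the pure-advection estimate x/v = 44.0 d).

43.0 days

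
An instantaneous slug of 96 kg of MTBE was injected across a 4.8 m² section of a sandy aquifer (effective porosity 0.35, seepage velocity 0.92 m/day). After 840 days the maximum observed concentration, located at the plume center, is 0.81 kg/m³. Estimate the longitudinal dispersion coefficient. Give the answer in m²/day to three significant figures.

At the plume center C_max = M/(n_e·A·√(4πDt)), so D = M²/(4πt·(n_e·A·C_max)²).
n_e·A·C_max = 0.35 × 4.8 × 0.81 = 1.361 kg/m.
D = 96²/(4π × 840 × 1.361²) = 0.471 m²/day.

0.471 m²/day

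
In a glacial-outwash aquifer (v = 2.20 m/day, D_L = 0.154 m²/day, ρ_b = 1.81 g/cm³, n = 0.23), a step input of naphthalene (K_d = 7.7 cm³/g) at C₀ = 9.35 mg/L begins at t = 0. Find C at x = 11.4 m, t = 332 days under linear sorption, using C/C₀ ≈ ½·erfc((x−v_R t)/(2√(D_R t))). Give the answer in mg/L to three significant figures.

Retardation factor R = 1 + ρ_b·K_d/n = 1 + 1.81 × 7.7/0.23 = 61.60.
Sorption retards both mechanisms: v_R = v/R = 0.03571 m/day, D_R = D/R = 0.002500 m²/day.
v_R·t = 0.03571 × 332 = 11.85572 m; 2√(D_R t) = 1.822 m; argument = (11.4 − 11.85572)/1.822 = -0.2501.
C = C₀ × ½·erfc(-0.2501) = 9.35 × 0.6382 = 5.97 mg/L.

5.97 mg/L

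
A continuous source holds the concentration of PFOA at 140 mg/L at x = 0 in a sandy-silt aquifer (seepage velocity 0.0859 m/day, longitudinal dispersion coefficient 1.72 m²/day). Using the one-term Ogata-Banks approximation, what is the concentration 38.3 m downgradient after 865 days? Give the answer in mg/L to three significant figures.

For a continuous step input, C/C₀ ≈ ½·erfc((x−vt)/(2√(Dt))).
vt = 0.0859 × 865 = 74.3035 m and 2√(Dt) = 2√(1.72 × 865) = 77.14 m.
Argument (x−vt)/(2√(Dt)) = (38.3 − 74.3035)/77.14 = -0.4667; ½·erfc(-0.4667) = 0.7454.
C = 140 × 0.7454 = 104 mg/L.

104 mg/L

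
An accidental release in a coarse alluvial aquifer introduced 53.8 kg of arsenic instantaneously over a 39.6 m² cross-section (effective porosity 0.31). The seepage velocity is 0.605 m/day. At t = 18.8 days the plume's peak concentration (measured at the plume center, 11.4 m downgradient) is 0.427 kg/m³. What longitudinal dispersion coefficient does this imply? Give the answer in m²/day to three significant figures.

At the plume center C_max = M/(n_e·A·√(4πDt)), so D = M²/(4πt·(n_e·A·C_max)²).
n_e·A·C_max = 0.31 × 39.6 × 0.427 = 5.242 kg/m.
D = 53.8²/(4π × 18.8 × 5.242²) = 0.446 m²/day.

0.446 m²/day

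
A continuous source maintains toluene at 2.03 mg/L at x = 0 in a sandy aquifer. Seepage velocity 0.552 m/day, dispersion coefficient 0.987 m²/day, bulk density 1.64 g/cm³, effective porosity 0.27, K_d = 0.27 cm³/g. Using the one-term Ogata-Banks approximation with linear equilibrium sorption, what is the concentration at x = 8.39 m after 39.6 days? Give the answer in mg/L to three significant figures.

Retardation factor R = 1 + ρ_b·K_d/n = 1 + 1.64 × 0.27/0.27 = 2.640.
Sorption retards both mechanisms: v_R = v/R = 0.2091 m/day, D_R = D/R = 0.3739 m²/day.
v_R·t = 0.2091 × 39.6 = 8.28036 m; 2√(D_R t) = 7.696 m; argument = (8.39 − 8.28036)/7.696 = 0.01425.
C = C₀ × ½·erfc(0.01425) = 2.03 × 0.4920 = 0.999 mg/L.

0.999 mg/L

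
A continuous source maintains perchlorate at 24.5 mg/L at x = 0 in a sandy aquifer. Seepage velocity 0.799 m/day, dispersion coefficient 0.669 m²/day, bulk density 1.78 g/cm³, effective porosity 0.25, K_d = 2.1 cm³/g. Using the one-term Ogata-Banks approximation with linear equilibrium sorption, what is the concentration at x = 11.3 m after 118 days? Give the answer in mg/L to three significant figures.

Retardation factor R = 1 + ρ_b·K_d/n = 1 + 1.78 × 2.1/0.25 = 15.95.
Sorption retards both mechanisms: v_R = v/R = 0.05009 m/day, D_R = D/R = 0.04194 m²/day.
v_R·t = 0.05009 × 118 = 5.91062 m; 2√(D_R t) = 4.449 m; argument = (11.3 − 5.91062)/4.449 = 1.211.
C = C₀ × ½·erfc(1.211) = 24.5 × 0.04339 = 1.06 mg/L.

1.06 mg/L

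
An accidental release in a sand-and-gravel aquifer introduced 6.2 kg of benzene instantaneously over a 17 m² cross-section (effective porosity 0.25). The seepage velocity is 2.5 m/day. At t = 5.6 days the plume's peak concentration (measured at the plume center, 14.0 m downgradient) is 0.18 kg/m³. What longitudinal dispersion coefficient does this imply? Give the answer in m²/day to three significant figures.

At the plume center C_max = M/(n_e·A·√(4πDt)), so D = M²/(4πt·(n_e·A·C_max)²).
n_e·A·C_max = 0.25 × 17 × 0.18 = 0.7650 kg/m.
D = 6.2²/(4π × 5.6 × 0.7650²) = 0.933 m²/day.

0.933 m²/day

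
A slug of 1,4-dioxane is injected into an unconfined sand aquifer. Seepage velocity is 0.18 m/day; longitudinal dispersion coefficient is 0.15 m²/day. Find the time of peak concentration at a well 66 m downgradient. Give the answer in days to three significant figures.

For the 1D instantaneous-source solution, setting ∂C/∂t = 0 at fixed x gives v²t² + 2Dt − x² = 0, so t = (√(D² + v²x²) − D)/v².
√(D² + v²x²) = √(0.15² + 0.18² × 66²) = 11.88; v² = 0.0324.
t = (11.88 − 0.15)/0.0324 = 362 days (vs. the pure-advection estimate x/v = 367 d).

362 days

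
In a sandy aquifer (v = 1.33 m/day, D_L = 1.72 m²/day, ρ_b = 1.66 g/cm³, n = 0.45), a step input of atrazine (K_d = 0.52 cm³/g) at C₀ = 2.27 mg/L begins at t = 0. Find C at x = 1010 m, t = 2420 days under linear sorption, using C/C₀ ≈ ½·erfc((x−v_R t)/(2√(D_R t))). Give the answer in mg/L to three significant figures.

2.18 mg/L

Retardation factor R = 1 + ρ_b·K_d/n = 1 + 1.66 × 0.52/0.45 = 2.918.
Sorption retards both mechanisms: v_R = v/R = 0.4558 m/day, D_R = D/R = 0.5894 m²/day.
v_R·t = 0.4558 × 2420 = 1103.036 m; 2√(D_R t) = 75.53 m; argument = (1010 − 1103.036)/75.53 = -1.232.
C = C₀ × ½·erfc(-1.232) = 2.27 × 0.9593 = 2.18 mg/L.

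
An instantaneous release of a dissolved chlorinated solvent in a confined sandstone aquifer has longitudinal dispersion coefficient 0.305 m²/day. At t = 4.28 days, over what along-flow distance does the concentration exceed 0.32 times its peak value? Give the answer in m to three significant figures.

The plume is Gaussian with σ = √(2Dt) = √(2 × 0.305 × 4.28) = 1.616 m.
C/C_peak = exp(−Δx²/(2σ²)) = 0.32 ⇒ Δx = σ·√(−2 ln 0.32) = 1.616 × 1.510 = 2.440 m.
Width = 2Δx = 4.88 m.

4.88 m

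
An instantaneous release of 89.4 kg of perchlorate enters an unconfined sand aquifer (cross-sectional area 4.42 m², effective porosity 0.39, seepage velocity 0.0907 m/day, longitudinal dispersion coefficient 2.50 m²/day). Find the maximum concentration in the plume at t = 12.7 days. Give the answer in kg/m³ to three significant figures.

The peak of an instantaneous 1D plume sits at x = vt; there the Gaussian factor is 1 and C_max = M/(n_e·A·√(4πDt)), where n_e·A is the pore area the mass is dissolved in.
√(4πDt) = √(4π × 2.50 × 12.7) = 19.97 m, so C_max = 89.4/(0.39 × 4.42 × 19.97) = 2.60 kg/m³.

2.60 kg/m³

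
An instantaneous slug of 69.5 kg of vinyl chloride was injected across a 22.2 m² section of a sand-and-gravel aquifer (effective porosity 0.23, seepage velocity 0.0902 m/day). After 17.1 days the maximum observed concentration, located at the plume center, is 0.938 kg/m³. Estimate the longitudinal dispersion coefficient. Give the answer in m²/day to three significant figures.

At the plume center C_max = M/(n_e·A·√(4πDt)), so D = M²/(4πt·(n_e·A·C_max)²).
n_e·A·C_max = 0.23 × 22.2 × 0.938 = 4.789 kg/m.
D = 69.5²/(4π × 17.1 × 4.789²) = 0.980 m²/day.

0.980 m²/day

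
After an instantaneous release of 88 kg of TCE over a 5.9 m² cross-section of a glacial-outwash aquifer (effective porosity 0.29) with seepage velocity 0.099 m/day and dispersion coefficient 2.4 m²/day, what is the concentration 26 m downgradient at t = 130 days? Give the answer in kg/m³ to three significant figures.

0.715 kg/m³

For an instantaneous plane source, C(x,t) = M/(n_e·A·√(4πDt)) · exp(−(x−vt)²/(4Dt)), with n_e·A the pore (flow) area.
Plume center vt = 0.099 × 130 = 12.87 m, so the well at 26 m is 13.13 m downgradient of the peak.
√(4πDt) = 62.62 m, giving peak height M/(n_e·A·√(4πDt)) = 88/(0.29 × 5.9 × 62.62) = 0.8213 kg/m³.
(x−vt)²/(4Dt) = (13.13)²/(4 × 2.4 × 130) = 0.1381; exp(−0.1381) = 0.8710.
C = 0.8213 × 0.8710 = 0.715 kg/m³.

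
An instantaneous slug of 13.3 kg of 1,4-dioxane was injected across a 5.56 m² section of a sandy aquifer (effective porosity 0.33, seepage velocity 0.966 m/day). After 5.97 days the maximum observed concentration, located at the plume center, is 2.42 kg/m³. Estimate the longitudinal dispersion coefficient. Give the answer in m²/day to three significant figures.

At the plume center C_max = M/(n_e·A·√(4πDt)), so D = M²/(4πt·(n_e·A·C_max)²).
n_e·A·C_max = 0.33 × 5.56 × 2.42 = 4.440 kg/m.
D = 13.3²/(4π × 5.97 × 4.440²) = 0.120 m²/day.

0.120 m²/day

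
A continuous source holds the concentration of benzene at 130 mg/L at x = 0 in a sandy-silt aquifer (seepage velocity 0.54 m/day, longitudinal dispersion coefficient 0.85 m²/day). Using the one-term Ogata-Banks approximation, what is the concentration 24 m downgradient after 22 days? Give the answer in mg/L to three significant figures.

3.09 mg/L

For a continuous step input, C/C₀ ≈ ½·erfc((x−vt)/(2√(Dt))).
vt = 0.54 × 22 = 11.88 m and 2√(Dt) = 2√(0.85 × 22) = 8.649 m.
Argument (x−vt)/(2√(Dt)) = (24 − 11.88)/8.649 = 1.401; ½·erfc(1.401) = 0.02378.
C = 130 × 0.02378 = 3.09 mg/L.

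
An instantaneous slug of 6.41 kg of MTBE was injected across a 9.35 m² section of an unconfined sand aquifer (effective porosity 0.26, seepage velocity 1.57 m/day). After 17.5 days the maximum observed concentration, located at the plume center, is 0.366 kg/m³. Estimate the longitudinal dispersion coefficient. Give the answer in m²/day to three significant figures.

0.236 m²/day

At the plume center C_max = M/(n_e·A·√(4πDt)), so D = M²/(4πt·(n_e·A·C_max)²).
n_e·A·C_max = 0.26 × 9.35 × 0.366 = 0.8897 kg/m.
D = 6.41²/(4π × 17.5 × 0.8897²) = 0.236 m²/day.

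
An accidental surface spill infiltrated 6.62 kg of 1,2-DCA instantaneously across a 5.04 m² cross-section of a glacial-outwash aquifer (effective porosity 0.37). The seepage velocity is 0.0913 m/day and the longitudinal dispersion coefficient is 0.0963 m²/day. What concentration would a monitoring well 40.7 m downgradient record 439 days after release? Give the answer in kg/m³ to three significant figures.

For an instantaneous plane source, C(x,t) = M/(n_e·A·√(4πDt)) · exp(−(x−vt)²/(4Dt)), with n_e·A the pore (flow) area.
Plume center vt = 0.0913 × 439 = 40.0807 m, so the well at 40.7 m is 0.6193 m downgradient of the peak.
√(4πDt) = 23.05 m, giving peak height M/(n_e·A·√(4πDt)) = 6.62/(0.37 × 5.04 × 23.05) = 0.1540 kg/m³.
(x−vt)²/(4Dt) = (0.6193)²/(4 × 0.0963 × 439) = 0.002268; exp(−0.002268) = 0.9977.
C = 0.1540 × 0.9977 = 0.154 kg/m³.

0.154 kg/m³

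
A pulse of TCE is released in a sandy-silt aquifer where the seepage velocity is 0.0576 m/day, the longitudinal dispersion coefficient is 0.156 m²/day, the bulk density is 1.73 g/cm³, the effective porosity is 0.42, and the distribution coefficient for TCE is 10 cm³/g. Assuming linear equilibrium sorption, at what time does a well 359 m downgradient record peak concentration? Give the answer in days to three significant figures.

261000 days

Retardation factor R = 1 + ρ_b·K_d/n = 1 + 1.73 × 10/0.42 = 42.19.
Sorption retards both mechanisms: v_R = v/R = 0.001365 m/day, D_R = D/R = 0.003698 m²/day.
Peak time from v_R²t² + 2D_R t − x² = 0: t = (√(D_R² + v_R²x²) − D_R)/v_R².
√(D_R² + v_R²x²) = √(0.003698² + 0.001365² × 359²) = 0.4900; v_R² = 1.863e-06.
t = (0.4900 − 0.003698)/1.863e-06 = 261000 days.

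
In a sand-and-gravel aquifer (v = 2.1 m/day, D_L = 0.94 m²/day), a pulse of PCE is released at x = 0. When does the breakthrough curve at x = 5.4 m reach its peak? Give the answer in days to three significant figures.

2.37 days

For the 1D instantaneous-source solution, setting ∂C/∂t = 0 at fixed x gives v²t² + 2Dt − x² = 0, so t = (√(D² + v²x²) − D)/v².
√(D² + v²x²) = √(0.94² + 2.1² × 5.4²) = 11.38; v² = 4.41.
t = (11.38 − 0.94)/4.41 = 2.37 days (vs. the pure-advection estimate x/v = 2.57 d).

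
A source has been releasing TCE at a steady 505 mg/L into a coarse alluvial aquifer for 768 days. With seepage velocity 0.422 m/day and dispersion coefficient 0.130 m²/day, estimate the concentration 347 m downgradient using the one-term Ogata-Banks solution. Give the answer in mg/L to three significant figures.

26.5 mg/L

For a continuous step input, C/C₀ ≈ ½·erfc((x−vt)/(2√(Dt))).
vt = 0.422 × 768 = 324.096 m and 2√(Dt) = 2√(0.130 × 768) = 19.98 m.
Argument (x−vt)/(2√(Dt)) = (347 − 324.096)/19.98 = 1.146; ½·erfc(1.146) = 0.05254.
C = 505 × 0.05254 = 26.5 mg/L.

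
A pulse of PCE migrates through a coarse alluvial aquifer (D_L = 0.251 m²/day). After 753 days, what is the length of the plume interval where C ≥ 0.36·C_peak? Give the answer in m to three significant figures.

The plume is Gaussian with σ = √(2Dt) = √(2 × 0.251 × 753) = 19.44 m.
C/C_peak = exp(−Δx²/(2σ²)) = 0.36 ⇒ Δx = σ·√(−2 ln 0.36) = 19.44 × 1.429 = 27.78 m.
Width = 2Δx = 55.6 m.

55.6 m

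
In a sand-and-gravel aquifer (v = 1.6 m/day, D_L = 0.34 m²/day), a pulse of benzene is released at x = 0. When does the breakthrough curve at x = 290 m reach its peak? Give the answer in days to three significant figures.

181 days

For the 1D instantaneous-source solution, setting ∂C/∂t = 0 at fixed x gives v²t² + 2Dt − x² = 0, so t = (√(D² + v²x²) − D)/v².
√(D² + v²x²) = √(0.34² + 1.6² × 290²) = 464.0; v² = 2.56.
t = (464.0 − 0.34)/2.56 = 181 days (vs. the pure-advection estimate x/v = 181 d).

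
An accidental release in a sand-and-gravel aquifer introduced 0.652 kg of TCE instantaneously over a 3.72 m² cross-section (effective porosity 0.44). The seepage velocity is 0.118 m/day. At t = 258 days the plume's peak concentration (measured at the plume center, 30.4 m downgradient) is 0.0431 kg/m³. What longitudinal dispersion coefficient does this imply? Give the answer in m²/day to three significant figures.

0.0263 m²/day

At the plume center C_max = M/(n_e·A·√(4πDt)), so D = M²/(4πt·(n_e·A·C_max)²).
n_e·A·C_max = 0.44 × 3.72 × 0.0431 = 0.07055 kg/m.
D = 0.652²/(4π × 258 × 0.07055²) = 0.0263 m²/day.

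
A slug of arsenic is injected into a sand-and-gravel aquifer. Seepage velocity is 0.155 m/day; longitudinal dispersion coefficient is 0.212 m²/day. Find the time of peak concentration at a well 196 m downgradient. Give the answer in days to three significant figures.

For the 1D instantaneous-source solution, setting ∂C/∂t = 0 at fixed x gives v²t² + 2Dt − x² = 0, so t = (√(D² + v²x²) − D)/v².
√(D² + v²x²) = √(0.212² + 0.155² × 196²) = 30.38; v² = 0.024025.
t = (30.38 − 0.212)/0.024025 = 1260 days (vs. the pure-advection estimate x/v = 1260 d).

1260 days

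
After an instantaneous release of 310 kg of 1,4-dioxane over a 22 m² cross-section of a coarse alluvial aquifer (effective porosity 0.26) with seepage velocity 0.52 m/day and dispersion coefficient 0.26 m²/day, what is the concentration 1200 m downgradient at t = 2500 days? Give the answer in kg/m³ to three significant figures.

0.0128 kg/m³

For an instantaneous plane source, C(x,t) = M/(n_e·A·√(4πDt)) · exp(−(x−vt)²/(4Dt)), with n_e·A the pore (flow) area.
Plume center vt = 0.52 × 2500 = 1300 m, so the well at 1200 m is 100 m upgradient of the peak.
√(4πDt) = 90.38 m, giving peak height M/(n_e·A·√(4πDt)) = 310/(0.26 × 22 × 90.38) = 0.5996 kg/m³.
(x−vt)²/(4Dt) = (-100)²/(4 × 0.26 × 2500) = 3.846; exp(−3.846) = 0.02137.
C = 0.5996 × 0.02137 = 0.0128 kg/m³.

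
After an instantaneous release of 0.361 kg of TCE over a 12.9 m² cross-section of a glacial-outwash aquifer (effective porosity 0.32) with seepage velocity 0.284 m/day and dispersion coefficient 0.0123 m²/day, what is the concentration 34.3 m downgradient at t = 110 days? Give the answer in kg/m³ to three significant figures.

For an instantaneous plane source, C(x,t) = M/(n_e·A·√(4πDt)) · exp(−(x−vt)²/(4Dt)), with n_e·A the pore (flow) area.
Plume center vt = 0.284 × 110 = 31.24 m, so the well at 34.3 m is 3.06 m downgradient of the peak.
√(4πDt) = 4.123 m, giving peak height M/(n_e·A·√(4πDt)) = 0.361/(0.32 × 12.9 × 4.123) = 0.02121 kg/m³.
(x−vt)²/(4Dt) = (3.06)²/(4 × 0.0123 × 110) = 1.730; exp(−1.730) = 0.1773.
C = 0.02121 × 0.1773 = 0.00376 kg/m³.

0.00376 kg/m³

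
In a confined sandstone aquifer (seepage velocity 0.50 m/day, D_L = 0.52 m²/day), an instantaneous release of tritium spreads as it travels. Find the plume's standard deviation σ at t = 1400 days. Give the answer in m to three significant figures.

Dispersive spreading gives a Gaussian with σ² = 2Dt; advection only shifts the center.
σ = √(2 × 0.52 × 1400) = 38.2 m.

38.2 m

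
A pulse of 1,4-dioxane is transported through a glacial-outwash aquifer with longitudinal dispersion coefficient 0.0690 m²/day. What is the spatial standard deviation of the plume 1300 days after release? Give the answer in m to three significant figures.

13.4 m

Dispersive spreading gives a Gaussian with σ² = 2Dt; advection only shifts the center.
σ = √(2 × 0.0690 × 1300) = 13.4 m.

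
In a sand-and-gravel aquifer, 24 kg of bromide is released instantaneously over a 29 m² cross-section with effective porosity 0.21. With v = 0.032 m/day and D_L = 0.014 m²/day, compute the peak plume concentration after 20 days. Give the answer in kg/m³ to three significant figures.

The peak of an instantaneous 1D plume sits at x = vt; there the Gaussian factor is 1 and C_max = M/(n_e·A·√(4πDt)), where n_e·A is the pore area the mass is dissolved in.
√(4πDt) = √(4π × 0.014 × 20) = 1.876 m, so C_max = 24/(0.21 × 29 × 1.876) = 2.10 kg/m³.

2.10 kg/m³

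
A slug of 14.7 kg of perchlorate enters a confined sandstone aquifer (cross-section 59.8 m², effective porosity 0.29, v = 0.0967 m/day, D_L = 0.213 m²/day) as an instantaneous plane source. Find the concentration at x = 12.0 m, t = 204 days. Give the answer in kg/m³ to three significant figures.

0.0257 kg/m³

For an instantaneous plane source, C(x,t) = M/(n_e·A·√(4πDt)) · exp(−(x−vt)²/(4Dt)), with n_e·A the pore (flow) area.
Plume center vt = 0.0967 × 204 = 19.7268 m, so the well at 12.0 m is 7.7268 m upgradient of the peak.
√(4πDt) = 23.37 m, giving peak height M/(n_e·A·√(4πDt)) = 14.7/(0.29 × 59.8 × 23.37) = 0.03627 kg/m³.
(x−vt)²/(4Dt) = (-7.7268)²/(4 × 0.213 × 204) = 0.3435; exp(−0.3435) = 0.7093.
C = 0.03627 × 0.7093 = 0.0257 kg/m³.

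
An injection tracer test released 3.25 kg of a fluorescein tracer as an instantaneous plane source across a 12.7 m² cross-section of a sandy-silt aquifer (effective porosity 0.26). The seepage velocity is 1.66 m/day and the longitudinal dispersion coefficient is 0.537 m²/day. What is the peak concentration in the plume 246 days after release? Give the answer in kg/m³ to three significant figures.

The peak of an instantaneous 1D plume sits at x = vt; there the Gaussian factor is 1 and C_max = M/(n_e·A·√(4πDt)), where n_e·A is the pore area the mass is dissolved in.
√(4πDt) = √(4π × 0.537 × 246) = 40.74 m, so C_max = 3.25/(0.26 × 12.7 × 40.74) = 0.0242 kg/m³.

0.0242 kg/m³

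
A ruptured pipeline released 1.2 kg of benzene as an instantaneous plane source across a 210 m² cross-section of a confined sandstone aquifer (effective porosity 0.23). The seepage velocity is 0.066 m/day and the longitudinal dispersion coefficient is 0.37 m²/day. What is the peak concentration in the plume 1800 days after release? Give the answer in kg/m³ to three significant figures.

0.000272 kg/m³

The peak of an instantaneous 1D plume sits at x = vt; there the Gaussian factor is 1 and C_max = M/(n_e·A·√(4πDt)), where n_e·A is the pore area the mass is dissolved in.
√(4πDt) = √(4π × 0.37 × 1800) = 91.48 m, so C_max = 1.2/(0.23 × 210 × 91.48) = 0.000272 kg/m³.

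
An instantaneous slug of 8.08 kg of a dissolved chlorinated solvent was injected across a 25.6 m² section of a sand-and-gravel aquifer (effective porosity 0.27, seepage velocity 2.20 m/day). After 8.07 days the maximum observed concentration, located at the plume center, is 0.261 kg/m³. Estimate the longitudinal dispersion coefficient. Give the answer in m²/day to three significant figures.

At the plume center C_max = M/(n_e·A·√(4πDt)), so D = M²/(4πt·(n_e·A·C_max)²).
n_e·A·C_max = 0.27 × 25.6 × 0.261 = 1.804 kg/m.
D = 8.08²/(4π × 8.07 × 1.804²) = 0.198 m²/day.

0.198 m²/day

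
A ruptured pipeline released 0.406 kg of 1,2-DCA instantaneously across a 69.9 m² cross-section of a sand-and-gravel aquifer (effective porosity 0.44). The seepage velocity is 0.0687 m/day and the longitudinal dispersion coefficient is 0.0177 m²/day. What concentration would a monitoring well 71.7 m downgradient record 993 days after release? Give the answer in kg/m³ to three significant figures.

0.000748 kg/m³

For an instantaneous plane source, C(x,t) = M/(n_e·A·√(4πDt)) · exp(−(x−vt)²/(4Dt)), with n_e·A the pore (flow) area.
Plume center vt = 0.0687 × 993 = 68.2191 m, so the well at 71.7 m is 3.4809 m downgradient of the peak.
√(4πDt) = 14.86 m, giving peak height M/(n_e·A·√(4πDt)) = 0.406/(0.44 × 69.9 × 14.86) = 0.0008883 kg/m³.
(x−vt)²/(4Dt) = (3.4809)²/(4 × 0.0177 × 993) = 0.1723; exp(−0.1723) = 0.8417.
C = 0.0008883 × 0.8417 = 0.000748 kg/m³.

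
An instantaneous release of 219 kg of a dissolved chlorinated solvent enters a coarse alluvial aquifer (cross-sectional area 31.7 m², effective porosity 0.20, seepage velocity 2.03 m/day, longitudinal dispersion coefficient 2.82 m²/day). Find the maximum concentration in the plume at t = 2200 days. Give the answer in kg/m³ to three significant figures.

0.124 kg/m³

The peak of an instantaneous 1D plume sits at x = vt; there the Gaussian factor is 1 and C_max = M/(n_e·A·√(4πDt)), where n_e·A is the pore area the mass is dissolved in.
√(4πDt) = √(4π × 2.82 × 2200) = 279.2 m, so C_max = 219/(0.20 × 31.7 × 279.2) = 0.124 kg/m³.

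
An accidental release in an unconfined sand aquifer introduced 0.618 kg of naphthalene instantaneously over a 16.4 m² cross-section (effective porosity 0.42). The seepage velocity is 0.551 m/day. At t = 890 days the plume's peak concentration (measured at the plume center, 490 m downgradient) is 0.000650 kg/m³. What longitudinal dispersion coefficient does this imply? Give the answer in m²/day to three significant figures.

At the plume center C_max = M/(n_e·A·√(4πDt)), so D = M²/(4πt·(n_e·A·C_max)²).
n_e·A·C_max = 0.42 × 16.4 × 0.000650 = 0.004477 kg/m.
D = 0.618²/(4π × 890 × 0.004477²) = 1.70 m²/day.

1.70 m²/day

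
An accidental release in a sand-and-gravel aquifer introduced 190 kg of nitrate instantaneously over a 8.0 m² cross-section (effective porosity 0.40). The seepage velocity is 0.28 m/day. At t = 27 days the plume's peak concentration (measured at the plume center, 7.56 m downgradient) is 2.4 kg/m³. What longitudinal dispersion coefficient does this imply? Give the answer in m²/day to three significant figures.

1.80 m²/day

At the plume center C_max = M/(n_e·A·√(4πDt)), so D = M²/(4πt·(n_e·A·C_max)²).
n_e·A·C_max = 0.40 × 8.0 × 2.4 = 7.680 kg/m.
D = 190²/(4π × 27 × 7.680²) = 1.80 m²/day.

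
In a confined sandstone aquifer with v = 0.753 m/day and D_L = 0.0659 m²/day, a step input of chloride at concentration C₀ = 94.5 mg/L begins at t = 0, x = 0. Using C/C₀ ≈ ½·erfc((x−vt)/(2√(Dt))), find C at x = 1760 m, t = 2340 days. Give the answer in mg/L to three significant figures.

For a continuous step input, C/C₀ ≈ ½·erfc((x−vt)/(2√(Dt))).
vt = 0.753 × 2340 = 1762.02 m and 2√(Dt) = 2√(0.0659 × 2340) = 24.84 m.
Argument (x−vt)/(2√(Dt)) = (1760 − 1762.02)/24.84 = -0.08132; ½·erfc(-0.08132) = 0.5458.
C = 94.5 × 0.5458 = 51.6 mg/L.

51.6 mg/L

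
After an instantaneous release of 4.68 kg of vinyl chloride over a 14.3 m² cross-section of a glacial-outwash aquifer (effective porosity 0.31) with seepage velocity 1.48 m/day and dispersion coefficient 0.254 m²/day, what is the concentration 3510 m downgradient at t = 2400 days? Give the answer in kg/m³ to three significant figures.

0.00585 kg/m³

For an instantaneous plane source, C(x,t) = M/(n_e·A·√(4πDt)) · exp(−(x−vt)²/(4Dt)), with n_e·A the pore (flow) area.
Plume center vt = 1.48 × 2400 = 3552 m, so the well at 3510 m is 42 m upgradient of the peak.
√(4πDt) = 87.52 m, giving peak height M/(n_e·A·√(4πDt)) = 4.68/(0.31 × 14.3 × 87.52) = 0.01206 kg/m³.
(x−vt)²/(4Dt) = (-42)²/(4 × 0.254 × 2400) = 0.7234; exp(−0.7234) = 0.4851.
C = 0.01206 × 0.4851 = 0.00585 kg/m³.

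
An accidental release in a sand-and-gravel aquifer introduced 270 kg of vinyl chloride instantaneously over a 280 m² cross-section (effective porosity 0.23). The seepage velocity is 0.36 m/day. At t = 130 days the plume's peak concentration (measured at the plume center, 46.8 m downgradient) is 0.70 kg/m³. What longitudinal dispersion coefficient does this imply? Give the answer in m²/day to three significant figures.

0.0220 m²/day

At the plume center C_max = M/(n_e·A·√(4πDt)), so D = M²/(4πt·(n_e·A·C_max)²).
n_e·A·C_max = 0.23 × 280 × 0.70 = 45.08 kg/m.
D = 270²/(4π × 130 × 45.08²) = 0.0220 m²/day.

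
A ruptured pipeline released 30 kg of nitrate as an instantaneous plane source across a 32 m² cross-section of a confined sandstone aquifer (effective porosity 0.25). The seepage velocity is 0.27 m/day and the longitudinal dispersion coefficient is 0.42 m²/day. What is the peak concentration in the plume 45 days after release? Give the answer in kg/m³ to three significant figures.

0.243 kg/m³

The peak of an instantaneous 1D plume sits at x = vt; there the Gaussian factor is 1 and C_max = M/(n_e·A·√(4πDt)), where n_e·A is the pore area the mass is dissolved in.
√(4πDt) = √(4π × 0.42 × 45) = 15.41 m, so C_max = 30/(0.25 × 32 × 15.41) = 0.243 kg/m³.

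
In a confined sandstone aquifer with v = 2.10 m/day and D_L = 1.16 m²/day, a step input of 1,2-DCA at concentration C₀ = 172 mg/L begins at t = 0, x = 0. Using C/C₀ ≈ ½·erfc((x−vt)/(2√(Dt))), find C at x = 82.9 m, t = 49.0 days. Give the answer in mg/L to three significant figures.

167 mg/L

For a continuous step input, C/C₀ ≈ ½·erfc((x−vt)/(2√(Dt))).
vt = 2.10 × 49.0 = 102.9 m and 2√(Dt) = 2√(1.16 × 49.0) = 15.08 m.
Argument (x−vt)/(2√(Dt)) = (82.9 − 102.9)/15.08 = -1.326; ½·erfc(-1.326) = 0.9696.
C = 172 × 0.9696 = 167 mg/L.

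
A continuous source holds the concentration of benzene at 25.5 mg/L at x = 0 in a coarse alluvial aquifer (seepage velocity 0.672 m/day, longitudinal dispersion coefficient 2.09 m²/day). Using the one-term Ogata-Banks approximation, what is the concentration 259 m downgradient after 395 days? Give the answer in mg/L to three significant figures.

14.4 mg/L

For a continuous step input, C/C₀ ≈ ½·erfc((x−vt)/(2√(Dt))).
vt = 0.672 × 395 = 265.44 m and 2√(Dt) = 2√(2.09 × 395) = 57.46 m.
Argument (x−vt)/(2√(Dt)) = (259 − 265.44)/57.46 = -0.1121; ½·erfc(-0.1121) = 0.5630.
C = 25.5 × 0.5630 = 14.4 mg/L.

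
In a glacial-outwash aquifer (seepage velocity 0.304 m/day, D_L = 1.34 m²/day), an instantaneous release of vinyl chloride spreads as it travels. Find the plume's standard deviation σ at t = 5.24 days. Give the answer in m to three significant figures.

3.75 m

Dispersive spreading gives a Gaussian with σ² = 2Dt; advection only shifts the center.
σ = √(2 × 1.34 × 5.24) = 3.75 m.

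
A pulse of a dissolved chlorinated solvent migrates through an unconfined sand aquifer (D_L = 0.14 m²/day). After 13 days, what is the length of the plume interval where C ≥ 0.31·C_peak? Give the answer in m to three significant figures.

The plume is Gaussian with σ = √(2Dt) = √(2 × 0.14 × 13) = 1.908 m.
C/C_peak = exp(−Δx²/(2σ²)) = 0.31 ⇒ Δx = σ·√(−2 ln 0.31) = 1.908 × 1.530 = 2.919 m.
Width = 2Δx = 5.84 m.

5.84 m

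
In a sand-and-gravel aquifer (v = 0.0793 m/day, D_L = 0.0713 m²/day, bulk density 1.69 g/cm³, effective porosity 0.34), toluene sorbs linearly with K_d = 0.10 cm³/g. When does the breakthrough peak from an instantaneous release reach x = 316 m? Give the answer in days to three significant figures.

Retardation factor R = 1 + ρ_b·K_d/n = 1 + 1.69 × 0.10/0.34 = 1.497.
Sorption retards both mechanisms: v_R = v/R = 0.05297 m/day, D_R = D/R = 0.04763 m²/day.
Peak time from v_R²t² + 2D_R t − x² = 0: t = (√(D_R² + v_R²x²) − D_R)/v_R².
√(D_R² + v_R²x²) = √(0.04763² + 0.05297² × 316²) = 16.74; v_R² = 0.002806.
t = (16.74 − 0.04763)/0.002806 = 5950 days.

5950 days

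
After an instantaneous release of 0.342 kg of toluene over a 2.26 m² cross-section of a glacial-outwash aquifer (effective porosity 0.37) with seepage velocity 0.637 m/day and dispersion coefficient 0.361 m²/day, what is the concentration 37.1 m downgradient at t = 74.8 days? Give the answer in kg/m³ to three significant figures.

0.00793 kg/m³

For an instantaneous plane source, C(x,t) = M/(n_e·A·√(4πDt)) · exp(−(x−vt)²/(4Dt)), with n_e·A the pore (flow) area.
Plume center vt = 0.637 × 74.8 = 47.6476 m, so the well at 37.1 m is 10.5476 m upgradient of the peak.
√(4πDt) = 18.42 m, giving peak height M/(n_e·A·√(4πDt)) = 0.342/(0.37 × 2.26 × 18.42) = 0.02220 kg/m³.
(x−vt)²/(4Dt) = (-10.5476)²/(4 × 0.361 × 74.8) = 1.030; exp(−1.030) = 0.3570.
C = 0.02220 × 0.3570 = 0.00793 kg/m³.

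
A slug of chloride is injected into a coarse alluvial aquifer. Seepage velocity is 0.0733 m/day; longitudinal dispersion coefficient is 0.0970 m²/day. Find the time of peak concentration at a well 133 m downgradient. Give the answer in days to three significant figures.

1800 days

For the 1D instantaneous-source solution, setting ∂C/∂t = 0 at fixed x gives v²t² + 2Dt − x² = 0, so t = (√(D² + v²x²) − D)/v².
√(D² + v²x²) = √(0.0970² + 0.0733² × 133²) = 9.749; v² = 0.00537289.
t = (9.749 − 0.0970)/0.00537289 = 1800 days (vs. the pure-advection estimate x/v = 1810 d).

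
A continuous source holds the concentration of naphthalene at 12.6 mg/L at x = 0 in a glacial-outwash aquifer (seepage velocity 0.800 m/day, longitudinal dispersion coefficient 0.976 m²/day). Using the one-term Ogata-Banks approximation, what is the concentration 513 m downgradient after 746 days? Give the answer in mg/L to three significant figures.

For a continuous step input, C/C₀ ≈ ½·erfc((x−vt)/(2√(Dt))).
vt = 0.800 × 746 = 596.8 m and 2√(Dt) = 2√(0.976 × 746) = 53.97 m.
Argument (x−vt)/(2√(Dt)) = (513 − 596.8)/53.97 = -1.553; ½·erfc(-1.553) = 0.9860.
C = 12.6 × 0.9860 = 12.4 mg/L.

12.4 mg/L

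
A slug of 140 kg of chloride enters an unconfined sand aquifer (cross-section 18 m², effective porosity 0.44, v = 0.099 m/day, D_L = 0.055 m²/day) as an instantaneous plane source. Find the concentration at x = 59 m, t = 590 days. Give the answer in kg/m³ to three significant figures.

For an instantaneous plane source, C(x,t) = M/(n_e·A·√(4πDt)) · exp(−(x−vt)²/(4Dt)), with n_e·A the pore (flow) area.
Plume center vt = 0.099 × 590 = 58.41 m, so the well at 59 m is 0.59 m downgradient of the peak.
√(4πDt) = 20.19 m, giving peak height M/(n_e·A·√(4πDt)) = 140/(0.44 × 18 × 20.19) = 0.8755 kg/m³.
(x−vt)²/(4Dt) = (0.59)²/(4 × 0.055 × 590) = 0.002682; exp(−0.002682) = 0.9973.
C = 0.8755 × 0.9973 = 0.873 kg/m³.

0.873 kg/m³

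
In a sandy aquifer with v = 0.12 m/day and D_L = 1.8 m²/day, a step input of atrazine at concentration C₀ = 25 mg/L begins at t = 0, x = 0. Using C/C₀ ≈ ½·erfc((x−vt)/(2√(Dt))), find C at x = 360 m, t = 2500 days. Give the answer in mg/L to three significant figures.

6.59 mg/L

For a continuous step input, C/C₀ ≈ ½·erfc((x−vt)/(2√(Dt))).
vt = 0.12 × 2500 = 300 m and 2√(Dt) = 2√(1.8 × 2500) = 134.2 m.
Argument (x−vt)/(2√(Dt)) = (360 − 300)/134.2 = 0.4471; ½·erfc(0.4471) = 0.2636.
C = 25 × 0.2636 = 6.59 mg/L.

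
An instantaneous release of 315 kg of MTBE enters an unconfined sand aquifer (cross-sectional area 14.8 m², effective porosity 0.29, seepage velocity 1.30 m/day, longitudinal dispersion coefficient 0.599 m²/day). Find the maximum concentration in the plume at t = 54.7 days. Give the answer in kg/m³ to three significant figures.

3.62 kg/m³

The peak of an instantaneous 1D plume sits at x = vt; there the Gaussian factor is 1 and C_max = M/(n_e·A·√(4πDt)), where n_e·A is the pore area the mass is dissolved in.
√(4πDt) = √(4π × 0.599 × 54.7) = 20.29 m, so C_max = 315/(0.29 × 14.8 × 20.29) = 3.62 kg/m³.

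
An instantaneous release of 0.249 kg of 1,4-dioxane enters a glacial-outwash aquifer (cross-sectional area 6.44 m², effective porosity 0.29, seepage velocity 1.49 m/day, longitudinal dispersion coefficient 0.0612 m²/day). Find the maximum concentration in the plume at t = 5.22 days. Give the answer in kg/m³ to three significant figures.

The peak of an instantaneous 1D plume sits at x = vt; there the Gaussian factor is 1 and C_max = M/(n_e·A·√(4πDt)), where n_e·A is the pore area the mass is dissolved in.
√(4πDt) = √(4π × 0.0612 × 5.22) = 2.004 m, so C_max = 0.249/(0.29 × 6.44 × 2.004) = 0.0665 kg/m³.

0.0665 kg/m³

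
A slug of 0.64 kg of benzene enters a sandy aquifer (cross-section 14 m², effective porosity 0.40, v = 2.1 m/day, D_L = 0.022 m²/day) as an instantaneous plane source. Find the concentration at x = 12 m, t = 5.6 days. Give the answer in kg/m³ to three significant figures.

0.0817 kg/m³

For an instantaneous plane source, C(x,t) = M/(n_e·A·√(4πDt)) · exp(−(x−vt)²/(4Dt)), with n_e·A the pore (flow) area.
Plume center vt = 2.1 × 5.6 = 11.76 m, so the well at 12 m is 0.24 m downgradient of the peak.
√(4πDt) = 1.244 m, giving peak height M/(n_e·A·√(4πDt)) = 0.64/(0.40 × 14 × 1.244) = 0.09187 kg/m³.
(x−vt)²/(4Dt) = (0.24)²/(4 × 0.022 × 5.6) = 0.1169; exp(−0.1169) = 0.8897.
C = 0.09187 × 0.8897 = 0.0817 kg/m³.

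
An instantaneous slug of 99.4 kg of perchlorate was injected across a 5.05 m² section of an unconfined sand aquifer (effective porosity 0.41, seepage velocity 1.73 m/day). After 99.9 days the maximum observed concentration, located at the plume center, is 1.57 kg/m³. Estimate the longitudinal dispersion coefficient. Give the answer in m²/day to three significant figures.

At the plume center C_max = M/(n_e·A·√(4πDt)), so D = M²/(4πt·(n_e·A·C_max)²).
n_e·A·C_max = 0.41 × 5.05 × 1.57 = 3.251 kg/m.
D = 99.4²/(4π × 99.9 × 3.251²) = 0.745 m²/day.

0.745 m²/day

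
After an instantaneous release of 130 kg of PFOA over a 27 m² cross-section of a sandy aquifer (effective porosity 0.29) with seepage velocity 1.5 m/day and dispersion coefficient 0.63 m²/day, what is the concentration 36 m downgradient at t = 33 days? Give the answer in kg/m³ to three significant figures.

For an instantaneous plane source, C(x,t) = M/(n_e·A·√(4πDt)) · exp(−(x−vt)²/(4Dt)), with n_e·A the pore (flow) area.
Plume center vt = 1.5 × 33 = 49.5 m, so the well at 36 m is 13.5 m upgradient of the peak.
√(4πDt) = 16.16 m, giving peak height M/(n_e·A·√(4πDt)) = 130/(0.29 × 27 × 16.16) = 1.027 kg/m³.
(x−vt)²/(4Dt) = (-13.5)²/(4 × 0.63 × 33) = 2.192; exp(−2.192) = 0.1117.
C = 1.027 × 0.1117 = 0.115 kg/m³.

0.115 kg/m³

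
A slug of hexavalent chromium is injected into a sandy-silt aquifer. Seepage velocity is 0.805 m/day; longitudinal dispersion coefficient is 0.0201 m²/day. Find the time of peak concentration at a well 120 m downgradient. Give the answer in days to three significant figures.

For the 1D instantaneous-source solution, setting ∂C/∂t = 0 at fixed x gives v²t² + 2Dt − x² = 0, so t = (√(D² + v²x²) − D)/v².
√(D² + v²x²) = √(0.0201² + 0.805² × 120²) = 96.60; v² = 0.648025.
t = (96.60 − 0.0201)/0.648025 = 149 days (vs. the pure-advection estimate x/v = 149 d).

149 days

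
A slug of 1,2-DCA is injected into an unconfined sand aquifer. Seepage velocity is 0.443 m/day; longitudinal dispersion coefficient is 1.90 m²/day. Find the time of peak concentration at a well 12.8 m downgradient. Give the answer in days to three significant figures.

For the 1D instantaneous-source solution, setting ∂C/∂t = 0 at fixed x gives v²t² + 2Dt − x² = 0, so t = (√(D² + v²x²) − D)/v².
√(D² + v²x²) = √(1.90² + 0.443² × 12.8²) = 5.980; v² = 0.196249.
t = (5.980 − 1.90)/0.196249 = 20.8 days (vs. the pure-advection estimate x/v = 28.9 d).

20.8 days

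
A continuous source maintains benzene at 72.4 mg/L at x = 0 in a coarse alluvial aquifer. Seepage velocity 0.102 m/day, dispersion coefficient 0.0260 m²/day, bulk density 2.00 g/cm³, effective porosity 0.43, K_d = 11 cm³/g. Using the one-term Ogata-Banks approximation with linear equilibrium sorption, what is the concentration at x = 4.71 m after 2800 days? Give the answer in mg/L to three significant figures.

Retardation factor R = 1 + ρ_b·K_d/n = 1 + 2.00 × 11/0.43 = 52.16.
Sorption retards both mechanisms: v_R = v/R = 0.001956 m/day, D_R = D/R = 0.0004985 m²/day.
v_R·t = 0.001956 × 2800 = 5.4768 m; 2√(D_R t) = 2.363 m; argument = (4.71 − 5.4768)/2.363 = -0.3245.
C = C₀ × ½·erfc(-0.3245) = 72.4 × 0.6769 = 49.0 mg/L.

49.0 mg/L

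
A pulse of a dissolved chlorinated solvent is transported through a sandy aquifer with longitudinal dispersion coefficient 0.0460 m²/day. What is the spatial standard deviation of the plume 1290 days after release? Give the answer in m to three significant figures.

Dispersive spreading gives a Gaussian with σ² = 2Dt; advection only shifts the center.
σ = √(2 × 0.0460 × 1290) = 10.9 m.

10.9 m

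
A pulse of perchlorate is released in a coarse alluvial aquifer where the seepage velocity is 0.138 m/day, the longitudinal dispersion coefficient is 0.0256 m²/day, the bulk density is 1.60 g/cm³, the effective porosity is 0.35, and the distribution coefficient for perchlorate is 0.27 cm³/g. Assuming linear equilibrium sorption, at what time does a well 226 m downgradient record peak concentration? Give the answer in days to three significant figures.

3660 days

Retardation factor R = 1 + ρ_b·K_d/n = 1 + 1.60 × 0.27/0.35 = 2.234.
Sorption retards both mechanisms: v_R = v/R = 0.06177 m/day, D_R = D/R = 0.01146 m²/day.
Peak time from v_R²t² + 2D_R t − x² = 0: t = (√(D_R² + v_R²x²) − D_R)/v_R².
√(D_R² + v_R²x²) = √(0.01146² + 0.06177² × 226²) = 13.96; v_R² = 0.003816.
t = (13.96 − 0.01146)/0.003816 = 3660 days.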